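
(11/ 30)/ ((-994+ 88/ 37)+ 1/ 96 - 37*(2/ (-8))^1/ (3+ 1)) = -6512/ 17569945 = -0.00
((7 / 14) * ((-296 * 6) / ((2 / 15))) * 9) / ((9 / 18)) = -119880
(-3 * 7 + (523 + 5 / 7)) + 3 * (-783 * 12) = -193797 / 7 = -27685.29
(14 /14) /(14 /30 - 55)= -15 /818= -0.02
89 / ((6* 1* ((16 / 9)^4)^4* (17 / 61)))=3353348868425548263 / 627189298506124754944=0.01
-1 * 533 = -533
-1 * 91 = -91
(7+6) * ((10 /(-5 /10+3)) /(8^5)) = 13 /8192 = 0.00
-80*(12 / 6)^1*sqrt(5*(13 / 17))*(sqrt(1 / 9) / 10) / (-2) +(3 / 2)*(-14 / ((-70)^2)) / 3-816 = -571201 / 700 +8*sqrt(1105) / 51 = -810.79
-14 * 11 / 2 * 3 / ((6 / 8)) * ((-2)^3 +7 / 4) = 1925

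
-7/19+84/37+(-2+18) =12585/703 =17.90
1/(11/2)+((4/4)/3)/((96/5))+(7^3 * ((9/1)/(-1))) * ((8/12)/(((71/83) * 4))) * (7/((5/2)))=-1893761627/1124640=-1683.88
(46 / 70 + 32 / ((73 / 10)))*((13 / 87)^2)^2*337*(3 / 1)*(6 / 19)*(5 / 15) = 9182304378 / 34334956145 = 0.27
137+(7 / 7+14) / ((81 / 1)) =3704 / 27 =137.19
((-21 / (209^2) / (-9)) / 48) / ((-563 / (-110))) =35 / 160968456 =0.00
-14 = -14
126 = 126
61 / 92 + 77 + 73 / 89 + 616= 5686429 / 8188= 694.48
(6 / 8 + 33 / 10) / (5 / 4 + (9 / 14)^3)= 55566 / 20795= 2.67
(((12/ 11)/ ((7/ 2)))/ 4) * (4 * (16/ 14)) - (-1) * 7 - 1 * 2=5.36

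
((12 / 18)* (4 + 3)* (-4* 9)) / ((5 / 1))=-168 / 5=-33.60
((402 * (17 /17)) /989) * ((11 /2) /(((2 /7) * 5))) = 15477 /9890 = 1.56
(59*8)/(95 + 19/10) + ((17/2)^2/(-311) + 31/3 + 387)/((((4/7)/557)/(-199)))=-123802720298281/1607248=-77027764.41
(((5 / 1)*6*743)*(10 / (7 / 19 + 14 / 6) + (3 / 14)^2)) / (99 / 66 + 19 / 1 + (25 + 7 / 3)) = 270121365 / 154693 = 1746.18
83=83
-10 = -10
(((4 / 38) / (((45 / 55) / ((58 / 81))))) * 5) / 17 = 6380 / 235467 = 0.03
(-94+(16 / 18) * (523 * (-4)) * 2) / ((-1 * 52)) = 17159 / 234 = 73.33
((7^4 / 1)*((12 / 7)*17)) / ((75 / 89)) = 83033.44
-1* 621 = -621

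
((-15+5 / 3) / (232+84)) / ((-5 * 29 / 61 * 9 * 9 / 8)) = 0.00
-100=-100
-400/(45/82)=-6560/9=-728.89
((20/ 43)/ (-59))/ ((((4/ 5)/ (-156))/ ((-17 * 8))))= -530400/ 2537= -209.07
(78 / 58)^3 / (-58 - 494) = -0.00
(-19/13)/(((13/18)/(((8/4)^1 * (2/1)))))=-1368/169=-8.09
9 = 9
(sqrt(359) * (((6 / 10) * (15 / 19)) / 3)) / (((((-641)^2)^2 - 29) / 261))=783 * sqrt(359) / 3207640726508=0.00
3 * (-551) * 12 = -19836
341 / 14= 24.36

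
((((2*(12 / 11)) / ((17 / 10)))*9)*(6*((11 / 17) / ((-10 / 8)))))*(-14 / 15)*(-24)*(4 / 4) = -1161216 / 1445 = -803.61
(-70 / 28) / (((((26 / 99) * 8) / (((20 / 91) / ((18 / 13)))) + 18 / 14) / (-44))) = 42350 / 5591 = 7.57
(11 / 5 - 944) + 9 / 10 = -9409 / 10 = -940.90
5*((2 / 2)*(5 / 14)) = 25 / 14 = 1.79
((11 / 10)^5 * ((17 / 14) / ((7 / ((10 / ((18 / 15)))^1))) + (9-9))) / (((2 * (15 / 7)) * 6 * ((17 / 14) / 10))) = 161051 / 216000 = 0.75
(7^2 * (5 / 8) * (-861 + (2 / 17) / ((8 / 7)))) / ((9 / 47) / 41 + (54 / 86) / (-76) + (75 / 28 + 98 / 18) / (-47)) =284511966526053 / 1903815856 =149443.01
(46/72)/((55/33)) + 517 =31043/60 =517.38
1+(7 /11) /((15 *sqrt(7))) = sqrt(7) /165+1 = 1.02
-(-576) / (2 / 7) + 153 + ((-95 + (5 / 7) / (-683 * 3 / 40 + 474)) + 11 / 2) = 2079.50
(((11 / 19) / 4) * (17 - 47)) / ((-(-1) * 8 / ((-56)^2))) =-32340 / 19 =-1702.11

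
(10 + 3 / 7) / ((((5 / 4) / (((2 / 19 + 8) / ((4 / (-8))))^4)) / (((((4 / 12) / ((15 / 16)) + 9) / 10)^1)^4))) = 441348.44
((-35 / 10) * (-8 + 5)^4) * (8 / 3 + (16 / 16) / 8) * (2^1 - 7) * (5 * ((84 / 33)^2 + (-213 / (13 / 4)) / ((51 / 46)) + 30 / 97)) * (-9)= 193349759376375 / 20751016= 9317604.47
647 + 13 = 660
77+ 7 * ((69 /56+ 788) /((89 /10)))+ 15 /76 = 2360439 /3382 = 697.94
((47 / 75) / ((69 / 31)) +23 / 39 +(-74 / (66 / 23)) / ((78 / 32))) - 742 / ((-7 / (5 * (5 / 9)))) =16208602 / 56925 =284.74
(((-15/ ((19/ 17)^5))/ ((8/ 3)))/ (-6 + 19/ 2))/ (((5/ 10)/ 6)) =-191680695/ 17332693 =-11.06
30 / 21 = 10 / 7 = 1.43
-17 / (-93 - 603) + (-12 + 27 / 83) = -11.65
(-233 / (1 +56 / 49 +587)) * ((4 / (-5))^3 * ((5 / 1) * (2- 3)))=-26096 / 25775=-1.01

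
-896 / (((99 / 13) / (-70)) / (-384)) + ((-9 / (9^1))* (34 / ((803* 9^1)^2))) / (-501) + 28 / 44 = -82755940687371533 / 26166994029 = -3162607.85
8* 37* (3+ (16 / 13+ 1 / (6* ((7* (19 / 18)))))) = 2176784 / 1729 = 1258.98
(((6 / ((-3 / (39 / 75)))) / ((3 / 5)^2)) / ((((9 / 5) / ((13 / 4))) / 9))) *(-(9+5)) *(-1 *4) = -23660 / 9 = -2628.89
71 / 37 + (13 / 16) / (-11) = 12015 / 6512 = 1.85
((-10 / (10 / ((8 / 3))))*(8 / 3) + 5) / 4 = -19 / 36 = -0.53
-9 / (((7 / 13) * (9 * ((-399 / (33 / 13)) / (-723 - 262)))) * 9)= -10835 / 8379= -1.29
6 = 6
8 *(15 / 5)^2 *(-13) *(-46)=43056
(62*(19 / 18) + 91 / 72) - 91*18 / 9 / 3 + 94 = 2401 / 24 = 100.04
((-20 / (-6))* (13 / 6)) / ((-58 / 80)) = -9.96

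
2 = 2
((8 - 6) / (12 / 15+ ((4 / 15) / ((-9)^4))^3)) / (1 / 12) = 5719198113740250 / 190639937124691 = 30.00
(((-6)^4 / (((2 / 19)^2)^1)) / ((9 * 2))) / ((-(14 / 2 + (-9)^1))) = 3249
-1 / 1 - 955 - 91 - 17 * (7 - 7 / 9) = -10375 / 9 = -1152.78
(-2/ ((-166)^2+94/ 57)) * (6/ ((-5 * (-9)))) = -38/ 3926965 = -0.00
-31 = -31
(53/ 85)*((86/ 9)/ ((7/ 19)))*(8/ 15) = 8.63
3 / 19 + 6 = 6.16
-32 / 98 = -16 / 49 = -0.33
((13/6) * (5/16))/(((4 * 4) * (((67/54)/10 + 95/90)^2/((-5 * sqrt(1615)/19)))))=-151875 * sqrt(1615)/18977504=-0.32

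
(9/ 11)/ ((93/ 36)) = 108/ 341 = 0.32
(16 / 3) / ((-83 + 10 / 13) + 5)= -52 / 753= -0.07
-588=-588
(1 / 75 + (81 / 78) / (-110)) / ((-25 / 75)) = -167 / 14300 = -0.01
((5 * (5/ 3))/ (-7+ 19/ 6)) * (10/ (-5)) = 100/ 23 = 4.35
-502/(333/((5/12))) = -1255/1998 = -0.63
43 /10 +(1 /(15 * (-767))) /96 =4749263 /1104480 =4.30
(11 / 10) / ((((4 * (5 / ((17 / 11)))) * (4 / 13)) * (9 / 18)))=221 / 400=0.55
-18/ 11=-1.64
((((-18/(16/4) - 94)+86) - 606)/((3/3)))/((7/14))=-1237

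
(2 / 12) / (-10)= -1 / 60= -0.02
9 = 9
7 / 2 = 3.50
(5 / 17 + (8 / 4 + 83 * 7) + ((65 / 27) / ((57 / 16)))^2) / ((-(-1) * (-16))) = -5876160359 / 161059428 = -36.48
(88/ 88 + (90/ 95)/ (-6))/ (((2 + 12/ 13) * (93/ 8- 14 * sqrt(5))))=-93184 * sqrt(5)/ 19519631- 77376/ 19519631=-0.01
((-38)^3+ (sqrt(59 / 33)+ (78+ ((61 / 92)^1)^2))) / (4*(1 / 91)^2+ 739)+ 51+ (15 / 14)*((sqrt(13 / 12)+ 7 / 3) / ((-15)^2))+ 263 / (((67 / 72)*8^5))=-924541756120922483 / 39978863439482880+ 8281*sqrt(1947) / 201948879+ sqrt(39) / 1260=-23.12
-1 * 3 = -3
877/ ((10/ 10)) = 877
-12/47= -0.26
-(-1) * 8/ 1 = 8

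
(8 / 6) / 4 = 1 / 3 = 0.33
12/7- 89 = -611/7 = -87.29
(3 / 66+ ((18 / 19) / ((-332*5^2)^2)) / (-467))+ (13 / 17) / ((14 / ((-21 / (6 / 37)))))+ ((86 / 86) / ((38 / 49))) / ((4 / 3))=-173200996923029 / 28576450347500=-6.06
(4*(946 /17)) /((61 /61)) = 3784 /17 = 222.59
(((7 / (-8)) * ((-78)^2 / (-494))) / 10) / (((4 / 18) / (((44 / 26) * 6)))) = 18711 / 380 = 49.24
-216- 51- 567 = -834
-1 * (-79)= 79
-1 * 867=-867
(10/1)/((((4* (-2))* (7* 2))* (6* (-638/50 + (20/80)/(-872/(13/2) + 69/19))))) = 4029875/3456023676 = 0.00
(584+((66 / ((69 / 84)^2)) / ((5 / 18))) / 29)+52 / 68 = 778358069 / 1303985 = 596.91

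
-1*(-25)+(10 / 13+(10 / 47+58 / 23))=400563 / 14053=28.50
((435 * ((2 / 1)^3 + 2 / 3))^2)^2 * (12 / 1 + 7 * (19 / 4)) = 9140795320052500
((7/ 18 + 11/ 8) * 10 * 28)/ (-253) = -1.95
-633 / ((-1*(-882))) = -211 / 294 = -0.72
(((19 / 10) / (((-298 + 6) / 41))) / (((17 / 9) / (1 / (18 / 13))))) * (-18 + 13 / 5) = 779779 / 496400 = 1.57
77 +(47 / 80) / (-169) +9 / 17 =17818561 / 229840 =77.53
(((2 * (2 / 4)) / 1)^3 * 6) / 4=3 / 2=1.50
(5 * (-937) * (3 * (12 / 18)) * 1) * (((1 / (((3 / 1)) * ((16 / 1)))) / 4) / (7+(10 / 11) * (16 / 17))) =-876095 / 141024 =-6.21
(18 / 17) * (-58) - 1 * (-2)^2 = -1112 / 17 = -65.41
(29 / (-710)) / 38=-0.00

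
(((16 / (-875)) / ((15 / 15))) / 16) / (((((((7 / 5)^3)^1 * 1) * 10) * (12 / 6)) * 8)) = -1 / 384160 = -0.00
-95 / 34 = -2.79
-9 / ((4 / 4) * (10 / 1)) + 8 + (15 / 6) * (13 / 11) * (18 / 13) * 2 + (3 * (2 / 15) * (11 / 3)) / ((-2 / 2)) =4559 / 330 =13.82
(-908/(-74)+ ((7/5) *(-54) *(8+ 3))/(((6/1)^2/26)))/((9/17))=-1111.29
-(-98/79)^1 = 98/79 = 1.24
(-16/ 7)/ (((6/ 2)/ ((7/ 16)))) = -1/ 3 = -0.33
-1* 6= -6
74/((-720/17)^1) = -629/360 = -1.75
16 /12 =4 /3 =1.33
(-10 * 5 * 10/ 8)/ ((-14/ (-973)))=-17375/ 4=-4343.75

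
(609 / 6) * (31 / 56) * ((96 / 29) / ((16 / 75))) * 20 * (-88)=-1534500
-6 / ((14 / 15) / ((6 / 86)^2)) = -405 / 12943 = -0.03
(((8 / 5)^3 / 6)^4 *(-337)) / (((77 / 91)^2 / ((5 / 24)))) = -30576409051136 / 1435693359375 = -21.30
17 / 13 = 1.31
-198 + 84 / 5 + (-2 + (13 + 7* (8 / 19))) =-15889 / 95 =-167.25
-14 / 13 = -1.08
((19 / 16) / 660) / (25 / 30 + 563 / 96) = 19 / 70730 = 0.00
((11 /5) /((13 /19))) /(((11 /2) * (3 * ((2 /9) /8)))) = 456 /65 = 7.02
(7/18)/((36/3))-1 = -209/216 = -0.97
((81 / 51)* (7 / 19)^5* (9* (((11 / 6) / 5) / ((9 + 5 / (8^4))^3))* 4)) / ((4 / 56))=84006261774876672 / 30752249218046486645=0.00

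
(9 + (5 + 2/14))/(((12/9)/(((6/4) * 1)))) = 891/56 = 15.91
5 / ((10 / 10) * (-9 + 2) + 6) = -5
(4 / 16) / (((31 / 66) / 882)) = 14553 / 31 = 469.45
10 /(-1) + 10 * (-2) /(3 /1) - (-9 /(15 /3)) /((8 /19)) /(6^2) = -7943 /480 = -16.55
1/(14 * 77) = 1/1078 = 0.00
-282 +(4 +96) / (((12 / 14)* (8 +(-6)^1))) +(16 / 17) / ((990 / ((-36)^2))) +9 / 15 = -622246 / 2805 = -221.83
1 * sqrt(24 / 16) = sqrt(6) / 2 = 1.22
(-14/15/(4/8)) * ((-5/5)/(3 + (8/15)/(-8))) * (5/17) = 35/187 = 0.19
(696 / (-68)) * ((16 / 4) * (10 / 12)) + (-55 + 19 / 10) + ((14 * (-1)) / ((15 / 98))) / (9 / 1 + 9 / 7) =-220573 / 2295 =-96.11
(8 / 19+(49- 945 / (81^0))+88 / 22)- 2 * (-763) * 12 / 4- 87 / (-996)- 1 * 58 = 3628.51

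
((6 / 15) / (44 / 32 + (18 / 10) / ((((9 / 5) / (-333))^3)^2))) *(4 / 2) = 32 / 2886442210125055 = 0.00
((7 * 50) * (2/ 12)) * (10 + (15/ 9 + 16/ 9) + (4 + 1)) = 29050/ 27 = 1075.93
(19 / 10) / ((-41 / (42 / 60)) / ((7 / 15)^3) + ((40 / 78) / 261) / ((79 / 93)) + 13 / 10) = -12228036093 / 3700718925289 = -0.00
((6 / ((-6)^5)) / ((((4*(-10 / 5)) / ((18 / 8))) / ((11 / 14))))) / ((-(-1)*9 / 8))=11 / 72576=0.00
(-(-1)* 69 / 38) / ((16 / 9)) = 1.02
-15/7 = -2.14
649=649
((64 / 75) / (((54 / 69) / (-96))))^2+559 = 582996079 / 50625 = 11515.97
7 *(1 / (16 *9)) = 7 / 144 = 0.05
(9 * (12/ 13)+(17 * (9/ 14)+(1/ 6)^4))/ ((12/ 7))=2268739/ 202176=11.22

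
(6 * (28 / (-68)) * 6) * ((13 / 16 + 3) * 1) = -3843 / 68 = -56.51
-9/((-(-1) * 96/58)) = -87/16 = -5.44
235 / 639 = 0.37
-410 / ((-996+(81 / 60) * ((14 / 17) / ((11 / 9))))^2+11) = -1433729000 / 3462685816661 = -0.00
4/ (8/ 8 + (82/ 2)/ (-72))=288/ 31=9.29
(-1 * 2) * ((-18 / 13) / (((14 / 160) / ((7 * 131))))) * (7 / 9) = 293440 / 13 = 22572.31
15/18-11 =-61/6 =-10.17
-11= -11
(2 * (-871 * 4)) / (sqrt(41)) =-6968 * sqrt(41) / 41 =-1088.22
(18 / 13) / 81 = 2 / 117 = 0.02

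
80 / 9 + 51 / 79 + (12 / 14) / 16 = 381757 / 39816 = 9.59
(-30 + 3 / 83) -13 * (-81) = 84912 / 83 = 1023.04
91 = 91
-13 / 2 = -6.50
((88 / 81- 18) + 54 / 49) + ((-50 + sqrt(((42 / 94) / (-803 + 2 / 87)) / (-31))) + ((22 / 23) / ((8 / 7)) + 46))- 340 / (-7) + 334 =3 * sqrt(20662266289) / 101784563 + 132766661 / 365148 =363.60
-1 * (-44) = 44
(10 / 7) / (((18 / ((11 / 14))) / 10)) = 275 / 441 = 0.62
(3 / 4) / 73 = 3 / 292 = 0.01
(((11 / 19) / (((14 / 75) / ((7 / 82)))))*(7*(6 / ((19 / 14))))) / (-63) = -1925 / 14801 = -0.13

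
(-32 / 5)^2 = 1024 / 25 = 40.96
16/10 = 8/5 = 1.60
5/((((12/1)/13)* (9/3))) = 65/36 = 1.81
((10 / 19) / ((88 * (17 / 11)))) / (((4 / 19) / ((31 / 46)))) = 155 / 12512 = 0.01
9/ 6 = 3/ 2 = 1.50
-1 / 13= -0.08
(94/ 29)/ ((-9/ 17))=-1598/ 261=-6.12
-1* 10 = -10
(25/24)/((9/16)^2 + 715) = 800/549363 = 0.00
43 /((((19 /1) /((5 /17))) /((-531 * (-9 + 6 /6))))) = 913320 /323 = 2827.62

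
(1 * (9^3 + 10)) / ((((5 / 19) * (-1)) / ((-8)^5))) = 92019097.60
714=714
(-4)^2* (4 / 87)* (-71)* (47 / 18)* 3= -106784 / 261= -409.13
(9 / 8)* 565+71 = 5653 / 8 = 706.62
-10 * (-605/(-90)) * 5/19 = -3025/171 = -17.69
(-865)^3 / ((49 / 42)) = -3883287750 / 7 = -554755392.86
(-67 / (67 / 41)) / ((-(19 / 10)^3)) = 5.98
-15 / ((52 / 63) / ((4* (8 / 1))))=-7560 / 13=-581.54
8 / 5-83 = -407 / 5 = -81.40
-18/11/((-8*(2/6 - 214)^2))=81/18078764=0.00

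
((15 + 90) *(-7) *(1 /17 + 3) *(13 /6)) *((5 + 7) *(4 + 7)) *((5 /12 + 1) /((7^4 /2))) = -37180 /49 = -758.78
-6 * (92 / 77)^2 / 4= -12696 / 5929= -2.14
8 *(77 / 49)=12.57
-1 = -1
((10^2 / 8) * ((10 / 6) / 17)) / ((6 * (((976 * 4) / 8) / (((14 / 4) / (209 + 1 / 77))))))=67375 / 9613139328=0.00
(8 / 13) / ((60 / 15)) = 2 / 13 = 0.15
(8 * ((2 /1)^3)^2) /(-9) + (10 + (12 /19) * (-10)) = -9098 /171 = -53.20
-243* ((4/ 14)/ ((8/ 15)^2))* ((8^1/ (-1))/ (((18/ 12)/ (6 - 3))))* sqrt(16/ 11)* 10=1093500* sqrt(11)/ 77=47100.38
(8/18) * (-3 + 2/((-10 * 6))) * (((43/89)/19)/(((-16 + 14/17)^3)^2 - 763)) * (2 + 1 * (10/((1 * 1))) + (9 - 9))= -755602459976/22441259960381426715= -0.00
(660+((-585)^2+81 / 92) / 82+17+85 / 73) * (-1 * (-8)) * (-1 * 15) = -40077934155 / 68839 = -582198.09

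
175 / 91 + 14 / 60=2.16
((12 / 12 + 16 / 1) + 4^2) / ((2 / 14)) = 231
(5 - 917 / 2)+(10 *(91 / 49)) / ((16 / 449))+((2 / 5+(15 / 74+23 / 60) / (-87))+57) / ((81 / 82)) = 5508921289 / 43804152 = 125.76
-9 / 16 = -0.56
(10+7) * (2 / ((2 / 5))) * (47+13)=5100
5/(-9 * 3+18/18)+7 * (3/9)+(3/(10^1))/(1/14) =2473/390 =6.34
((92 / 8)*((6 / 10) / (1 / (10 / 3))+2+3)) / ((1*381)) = 161 / 762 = 0.21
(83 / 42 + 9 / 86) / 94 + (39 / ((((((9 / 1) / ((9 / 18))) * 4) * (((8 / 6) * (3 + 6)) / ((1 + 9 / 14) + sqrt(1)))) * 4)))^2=12104513189 / 525687128064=0.02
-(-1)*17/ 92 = 17/ 92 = 0.18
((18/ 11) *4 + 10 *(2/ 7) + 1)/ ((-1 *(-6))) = 267/ 154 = 1.73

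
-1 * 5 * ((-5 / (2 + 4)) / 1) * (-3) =-25 / 2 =-12.50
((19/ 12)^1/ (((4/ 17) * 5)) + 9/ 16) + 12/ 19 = 5791/ 2280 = 2.54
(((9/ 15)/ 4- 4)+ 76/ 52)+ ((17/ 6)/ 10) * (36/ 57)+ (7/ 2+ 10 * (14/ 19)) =8555/ 988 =8.66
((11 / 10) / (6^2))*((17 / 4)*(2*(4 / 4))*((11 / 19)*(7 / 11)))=1309 / 13680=0.10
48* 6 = 288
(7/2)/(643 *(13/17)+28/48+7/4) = 357/50392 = 0.01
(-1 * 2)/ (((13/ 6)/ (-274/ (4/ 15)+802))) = 2706/ 13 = 208.15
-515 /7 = -73.57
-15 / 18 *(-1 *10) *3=25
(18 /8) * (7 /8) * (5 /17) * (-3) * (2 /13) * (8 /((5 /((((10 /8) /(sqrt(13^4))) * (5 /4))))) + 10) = -3198825 /1195168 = -2.68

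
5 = 5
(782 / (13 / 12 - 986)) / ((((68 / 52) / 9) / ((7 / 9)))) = -4.25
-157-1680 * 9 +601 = -14676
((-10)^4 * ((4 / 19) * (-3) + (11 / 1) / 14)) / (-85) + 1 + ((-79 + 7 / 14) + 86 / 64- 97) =-13840201 / 72352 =-191.29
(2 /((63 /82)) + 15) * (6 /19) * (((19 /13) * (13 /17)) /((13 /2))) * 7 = 4436 /663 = 6.69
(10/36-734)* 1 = -733.72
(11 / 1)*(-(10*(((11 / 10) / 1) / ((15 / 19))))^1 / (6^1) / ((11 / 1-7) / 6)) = -2299 / 60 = -38.32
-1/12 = -0.08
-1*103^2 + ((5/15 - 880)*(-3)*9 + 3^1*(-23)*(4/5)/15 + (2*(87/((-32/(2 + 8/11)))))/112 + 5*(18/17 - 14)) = 54762200191/4188800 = 13073.48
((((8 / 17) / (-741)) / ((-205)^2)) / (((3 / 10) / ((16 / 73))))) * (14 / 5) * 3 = -3584 / 38645391525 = -0.00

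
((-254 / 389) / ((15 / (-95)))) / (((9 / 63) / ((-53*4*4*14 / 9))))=-401059904 / 10503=-38185.27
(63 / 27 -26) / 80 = -71 / 240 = -0.30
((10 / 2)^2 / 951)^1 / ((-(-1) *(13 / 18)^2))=2700 / 53573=0.05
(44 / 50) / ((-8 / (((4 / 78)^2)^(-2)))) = -25447851 / 1600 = -15904.91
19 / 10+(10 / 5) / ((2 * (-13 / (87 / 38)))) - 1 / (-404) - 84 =-41049609 / 498940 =-82.27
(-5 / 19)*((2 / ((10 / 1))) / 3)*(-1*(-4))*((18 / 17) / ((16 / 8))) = -0.04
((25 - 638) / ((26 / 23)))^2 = 198781801 / 676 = 294055.92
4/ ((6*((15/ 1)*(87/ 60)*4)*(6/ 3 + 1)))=2/ 783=0.00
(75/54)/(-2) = -25/36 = -0.69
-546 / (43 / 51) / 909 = -3094 / 4343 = -0.71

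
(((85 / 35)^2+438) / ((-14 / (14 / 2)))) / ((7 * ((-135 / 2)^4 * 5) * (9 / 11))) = -1914088 / 5126744896875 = -0.00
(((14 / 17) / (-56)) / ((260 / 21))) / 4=-21 / 70720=-0.00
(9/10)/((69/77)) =1.00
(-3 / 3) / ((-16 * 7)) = 1 / 112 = 0.01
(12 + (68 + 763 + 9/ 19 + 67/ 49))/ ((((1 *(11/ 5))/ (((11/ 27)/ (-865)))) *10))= -786547/ 43487010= -0.02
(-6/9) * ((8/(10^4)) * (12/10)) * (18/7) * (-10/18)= 4/4375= 0.00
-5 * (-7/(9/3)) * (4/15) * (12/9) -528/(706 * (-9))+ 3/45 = 4.30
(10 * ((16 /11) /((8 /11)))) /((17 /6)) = 7.06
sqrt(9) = 3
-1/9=-0.11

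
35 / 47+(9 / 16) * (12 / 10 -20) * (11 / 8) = -207491 / 15040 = -13.80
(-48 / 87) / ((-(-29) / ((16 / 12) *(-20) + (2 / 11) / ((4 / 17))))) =13672 / 27753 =0.49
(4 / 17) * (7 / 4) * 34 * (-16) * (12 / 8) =-336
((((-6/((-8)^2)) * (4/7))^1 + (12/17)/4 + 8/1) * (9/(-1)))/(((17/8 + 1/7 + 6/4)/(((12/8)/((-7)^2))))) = -208791/351526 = -0.59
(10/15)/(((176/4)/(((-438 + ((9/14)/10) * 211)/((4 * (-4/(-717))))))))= -14201619/49280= -288.18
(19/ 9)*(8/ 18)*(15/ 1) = 380/ 27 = 14.07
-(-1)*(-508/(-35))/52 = 0.28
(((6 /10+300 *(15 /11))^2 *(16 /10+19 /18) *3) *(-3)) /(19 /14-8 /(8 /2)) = 94382497433 /15125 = 6240165.12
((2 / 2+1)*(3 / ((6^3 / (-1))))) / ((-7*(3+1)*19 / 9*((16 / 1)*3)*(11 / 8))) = 1 / 140448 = 0.00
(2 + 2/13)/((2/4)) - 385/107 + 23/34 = 65551/47294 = 1.39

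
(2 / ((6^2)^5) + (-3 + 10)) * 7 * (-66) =-16295634509 / 5038848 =-3234.00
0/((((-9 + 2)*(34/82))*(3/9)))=0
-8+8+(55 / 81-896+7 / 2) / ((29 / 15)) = -722375 / 1566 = -461.29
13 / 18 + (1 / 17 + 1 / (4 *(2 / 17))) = 3557 / 1224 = 2.91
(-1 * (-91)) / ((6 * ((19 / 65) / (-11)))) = -65065 / 114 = -570.75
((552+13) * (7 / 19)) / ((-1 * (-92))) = 3955 / 1748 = 2.26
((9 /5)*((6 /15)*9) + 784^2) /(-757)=-15366562 /18925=-811.97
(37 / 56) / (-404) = -37 / 22624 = -0.00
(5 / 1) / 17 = 5 / 17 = 0.29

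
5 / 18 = 0.28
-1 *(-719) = 719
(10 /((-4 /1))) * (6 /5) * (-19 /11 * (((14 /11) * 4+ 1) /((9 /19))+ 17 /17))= 26068 /363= 71.81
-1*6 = -6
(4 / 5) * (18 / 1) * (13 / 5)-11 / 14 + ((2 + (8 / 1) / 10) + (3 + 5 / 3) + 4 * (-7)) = 16927 / 1050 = 16.12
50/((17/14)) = 700/17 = 41.18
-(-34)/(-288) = -17/144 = -0.12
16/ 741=0.02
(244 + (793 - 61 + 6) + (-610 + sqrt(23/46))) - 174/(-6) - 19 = 382.71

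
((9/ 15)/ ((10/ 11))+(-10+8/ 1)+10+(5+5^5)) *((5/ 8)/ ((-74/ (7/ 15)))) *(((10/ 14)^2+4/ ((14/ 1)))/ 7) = -291447/ 207200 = -1.41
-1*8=-8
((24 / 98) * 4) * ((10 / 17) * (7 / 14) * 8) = 1920 / 833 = 2.30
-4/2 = -2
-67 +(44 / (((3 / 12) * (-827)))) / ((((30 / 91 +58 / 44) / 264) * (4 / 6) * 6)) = -206049523 / 2728273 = -75.52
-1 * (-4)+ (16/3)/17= 220/51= 4.31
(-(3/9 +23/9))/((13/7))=-14/9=-1.56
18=18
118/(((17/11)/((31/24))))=98.62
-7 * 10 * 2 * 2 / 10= -28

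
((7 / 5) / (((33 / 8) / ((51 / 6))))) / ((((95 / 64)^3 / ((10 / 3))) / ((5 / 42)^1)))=17825792 / 50928075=0.35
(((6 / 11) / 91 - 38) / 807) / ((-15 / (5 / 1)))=38032 / 2423421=0.02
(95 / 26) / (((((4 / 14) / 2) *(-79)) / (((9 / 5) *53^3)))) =-178205769 / 2054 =-86760.35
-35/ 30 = -7/ 6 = -1.17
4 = 4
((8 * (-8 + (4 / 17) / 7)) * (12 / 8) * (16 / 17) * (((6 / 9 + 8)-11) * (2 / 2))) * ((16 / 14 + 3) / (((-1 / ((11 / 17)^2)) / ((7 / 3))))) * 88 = -6245009408 / 83521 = -74771.73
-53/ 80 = -0.66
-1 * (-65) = 65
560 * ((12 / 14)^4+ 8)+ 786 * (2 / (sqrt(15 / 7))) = 524 * sqrt(105) / 5+ 1640320 / 343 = 5856.15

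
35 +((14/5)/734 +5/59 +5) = 4340188/108265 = 40.09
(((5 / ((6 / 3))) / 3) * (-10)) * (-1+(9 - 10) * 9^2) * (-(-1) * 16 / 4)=2733.33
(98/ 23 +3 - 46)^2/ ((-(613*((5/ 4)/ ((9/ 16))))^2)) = -64304361/ 79512720400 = -0.00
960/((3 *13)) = 320/13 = 24.62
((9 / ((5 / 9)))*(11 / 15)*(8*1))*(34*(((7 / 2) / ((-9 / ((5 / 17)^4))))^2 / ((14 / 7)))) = 16843750 / 1231016019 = 0.01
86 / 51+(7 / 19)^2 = 1.82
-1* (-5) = 5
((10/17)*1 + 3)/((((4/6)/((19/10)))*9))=1159/1020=1.14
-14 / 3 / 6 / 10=-7 / 90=-0.08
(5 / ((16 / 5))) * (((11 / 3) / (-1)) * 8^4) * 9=-211200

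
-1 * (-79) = 79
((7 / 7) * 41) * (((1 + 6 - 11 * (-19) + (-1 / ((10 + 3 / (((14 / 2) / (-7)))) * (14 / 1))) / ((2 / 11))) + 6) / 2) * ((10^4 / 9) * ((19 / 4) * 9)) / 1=21179549375 / 98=216117850.77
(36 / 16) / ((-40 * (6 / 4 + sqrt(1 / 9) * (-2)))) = -27 / 400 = -0.07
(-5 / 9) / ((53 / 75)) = -125 / 159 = -0.79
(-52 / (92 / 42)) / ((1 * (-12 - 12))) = 91 / 92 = 0.99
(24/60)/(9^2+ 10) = 2/455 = 0.00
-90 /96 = -15 /16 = -0.94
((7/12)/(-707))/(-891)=1/1079892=0.00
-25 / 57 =-0.44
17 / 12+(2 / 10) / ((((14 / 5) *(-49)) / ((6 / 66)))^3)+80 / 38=86259305371277 / 24492056818152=3.52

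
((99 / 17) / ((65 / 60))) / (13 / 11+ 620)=13068 / 1510093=0.01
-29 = -29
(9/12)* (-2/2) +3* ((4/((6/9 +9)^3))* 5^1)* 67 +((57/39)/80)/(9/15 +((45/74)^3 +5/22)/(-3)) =142524152578227/38097570388228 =3.74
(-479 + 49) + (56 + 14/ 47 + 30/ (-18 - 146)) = -1440953/ 3854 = -373.89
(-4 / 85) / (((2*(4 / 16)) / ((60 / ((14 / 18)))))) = -864 / 119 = -7.26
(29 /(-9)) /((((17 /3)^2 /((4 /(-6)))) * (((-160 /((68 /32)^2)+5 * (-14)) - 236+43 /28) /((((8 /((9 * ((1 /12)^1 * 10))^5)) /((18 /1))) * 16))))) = -0.00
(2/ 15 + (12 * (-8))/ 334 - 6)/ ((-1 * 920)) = 1927/ 288075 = 0.01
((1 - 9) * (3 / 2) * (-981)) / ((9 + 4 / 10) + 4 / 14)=137340 / 113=1215.40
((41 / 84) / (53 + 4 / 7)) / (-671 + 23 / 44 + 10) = -451 / 32693625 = -0.00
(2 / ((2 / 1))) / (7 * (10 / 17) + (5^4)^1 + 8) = 17 / 10831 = 0.00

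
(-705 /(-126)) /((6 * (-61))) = -235 /15372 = -0.02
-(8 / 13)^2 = -64 / 169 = -0.38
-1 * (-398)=398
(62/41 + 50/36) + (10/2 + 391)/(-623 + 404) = 58877/53874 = 1.09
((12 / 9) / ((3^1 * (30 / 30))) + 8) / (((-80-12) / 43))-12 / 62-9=-84322 / 6417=-13.14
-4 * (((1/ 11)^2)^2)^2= -4/ 214358881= -0.00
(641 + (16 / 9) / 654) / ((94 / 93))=58480601 / 92214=634.18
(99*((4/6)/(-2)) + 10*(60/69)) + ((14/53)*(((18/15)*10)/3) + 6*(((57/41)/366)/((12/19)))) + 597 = 6997277675/12194876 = 573.79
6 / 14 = 0.43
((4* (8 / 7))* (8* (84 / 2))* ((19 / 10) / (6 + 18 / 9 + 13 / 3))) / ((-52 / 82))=-897408 / 2405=-373.14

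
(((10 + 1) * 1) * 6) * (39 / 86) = 1287 / 43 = 29.93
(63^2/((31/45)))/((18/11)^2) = 266805/124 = 2151.65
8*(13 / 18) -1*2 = 3.78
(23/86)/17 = 23/1462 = 0.02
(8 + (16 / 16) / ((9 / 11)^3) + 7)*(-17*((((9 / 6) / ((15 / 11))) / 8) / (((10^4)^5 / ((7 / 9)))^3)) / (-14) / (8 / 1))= 56196679 / 340122240000000000000000000000000000000000000000000000000000000000000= 0.00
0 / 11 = 0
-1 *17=-17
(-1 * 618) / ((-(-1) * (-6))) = 103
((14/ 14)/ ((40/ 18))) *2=9/ 10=0.90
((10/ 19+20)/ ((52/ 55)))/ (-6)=-3.62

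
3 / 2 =1.50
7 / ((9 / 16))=112 / 9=12.44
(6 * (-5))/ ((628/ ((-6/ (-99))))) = -5/ 1727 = -0.00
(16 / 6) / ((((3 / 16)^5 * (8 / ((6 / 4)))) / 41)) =88460.12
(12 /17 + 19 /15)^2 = 253009 /65025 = 3.89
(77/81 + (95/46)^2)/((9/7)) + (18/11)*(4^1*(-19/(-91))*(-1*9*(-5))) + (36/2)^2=601514723275/1544106564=389.56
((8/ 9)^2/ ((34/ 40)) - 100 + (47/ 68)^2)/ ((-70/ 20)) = 36927311/ 1310904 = 28.17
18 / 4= 9 / 2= 4.50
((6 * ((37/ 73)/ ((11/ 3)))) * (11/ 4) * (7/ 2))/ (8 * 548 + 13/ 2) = 777/ 427342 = 0.00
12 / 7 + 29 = 215 / 7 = 30.71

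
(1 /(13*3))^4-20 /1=-46268819 /2313441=-20.00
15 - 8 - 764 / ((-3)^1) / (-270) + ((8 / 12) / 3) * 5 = 2903 / 405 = 7.17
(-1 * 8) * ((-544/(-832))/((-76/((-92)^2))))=143888/247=582.54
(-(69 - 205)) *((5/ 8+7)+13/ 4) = 1479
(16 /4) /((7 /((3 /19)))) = 12 /133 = 0.09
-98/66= -49/33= -1.48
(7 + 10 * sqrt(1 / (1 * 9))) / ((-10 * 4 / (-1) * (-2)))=-31 / 240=-0.13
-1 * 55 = -55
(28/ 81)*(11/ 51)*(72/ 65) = 2464/ 29835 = 0.08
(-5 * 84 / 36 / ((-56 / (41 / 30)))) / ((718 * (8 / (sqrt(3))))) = 41 * sqrt(3) / 827136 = 0.00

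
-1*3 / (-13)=3 / 13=0.23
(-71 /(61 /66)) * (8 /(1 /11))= -412368 /61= -6760.13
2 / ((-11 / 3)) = -6 / 11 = -0.55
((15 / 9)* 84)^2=19600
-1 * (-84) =84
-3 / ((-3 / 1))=1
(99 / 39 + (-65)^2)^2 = 3020381764 / 169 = 17872081.44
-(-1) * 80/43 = 80/43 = 1.86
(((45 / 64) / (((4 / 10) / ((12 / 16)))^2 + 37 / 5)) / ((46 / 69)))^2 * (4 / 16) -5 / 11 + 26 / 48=0.09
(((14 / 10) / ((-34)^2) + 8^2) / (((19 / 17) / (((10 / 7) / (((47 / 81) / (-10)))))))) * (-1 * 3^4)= 12135455235 / 106267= 114197.78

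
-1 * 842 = -842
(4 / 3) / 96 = 1 / 72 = 0.01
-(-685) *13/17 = 8905/17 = 523.82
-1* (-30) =30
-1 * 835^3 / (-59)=582182875 / 59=9867506.36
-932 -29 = -961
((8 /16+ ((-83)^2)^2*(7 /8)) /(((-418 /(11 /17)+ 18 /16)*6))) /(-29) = 332208251 /897666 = 370.08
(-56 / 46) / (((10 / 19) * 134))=-0.02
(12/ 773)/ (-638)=-6/ 246587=-0.00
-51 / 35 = -1.46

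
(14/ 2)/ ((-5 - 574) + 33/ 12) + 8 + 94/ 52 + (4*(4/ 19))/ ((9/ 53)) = 151205677/ 10248030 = 14.75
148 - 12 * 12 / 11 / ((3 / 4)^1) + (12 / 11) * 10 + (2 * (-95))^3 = -75447444 / 11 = -6858858.55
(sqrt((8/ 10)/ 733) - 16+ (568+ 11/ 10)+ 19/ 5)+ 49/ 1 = 2 *sqrt(3665)/ 3665+ 6059/ 10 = 605.93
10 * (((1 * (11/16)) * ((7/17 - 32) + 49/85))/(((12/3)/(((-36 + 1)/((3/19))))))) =4820585/408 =11815.16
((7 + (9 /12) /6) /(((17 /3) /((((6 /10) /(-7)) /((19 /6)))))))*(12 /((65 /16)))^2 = -746496 /2513875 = -0.30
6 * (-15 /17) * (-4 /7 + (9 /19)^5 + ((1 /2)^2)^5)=436567751055 /150863759872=2.89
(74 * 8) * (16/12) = 2368/3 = 789.33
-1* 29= -29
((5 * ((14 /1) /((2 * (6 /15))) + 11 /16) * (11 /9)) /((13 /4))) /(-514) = -5335 /80184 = -0.07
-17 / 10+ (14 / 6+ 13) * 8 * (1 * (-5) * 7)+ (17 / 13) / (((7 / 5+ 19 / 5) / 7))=-10883447 / 2535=-4293.27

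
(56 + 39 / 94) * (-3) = -15909 / 94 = -169.24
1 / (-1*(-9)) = 1 / 9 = 0.11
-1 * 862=-862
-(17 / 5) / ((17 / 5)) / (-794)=1 / 794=0.00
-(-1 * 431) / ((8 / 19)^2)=155591 / 64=2431.11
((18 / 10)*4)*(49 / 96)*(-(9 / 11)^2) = -11907 / 4840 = -2.46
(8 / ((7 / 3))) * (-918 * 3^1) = -66096 / 7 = -9442.29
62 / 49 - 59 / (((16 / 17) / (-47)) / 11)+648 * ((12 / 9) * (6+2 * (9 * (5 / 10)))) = 45370.70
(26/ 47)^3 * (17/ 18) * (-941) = -140581636/ 934407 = -150.45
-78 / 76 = -39 / 38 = -1.03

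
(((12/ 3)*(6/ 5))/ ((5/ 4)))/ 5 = 96/ 125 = 0.77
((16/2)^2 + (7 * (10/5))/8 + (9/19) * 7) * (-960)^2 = 1209369600/19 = 63651031.58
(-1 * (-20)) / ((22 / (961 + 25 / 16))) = 77005 / 88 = 875.06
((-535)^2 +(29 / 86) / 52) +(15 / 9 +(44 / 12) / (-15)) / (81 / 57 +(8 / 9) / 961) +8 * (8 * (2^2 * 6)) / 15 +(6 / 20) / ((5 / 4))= 286328.65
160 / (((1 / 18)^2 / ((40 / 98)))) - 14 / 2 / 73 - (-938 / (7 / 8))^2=-1128024.91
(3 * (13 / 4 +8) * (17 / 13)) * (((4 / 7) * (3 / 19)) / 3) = 1.33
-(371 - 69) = -302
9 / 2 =4.50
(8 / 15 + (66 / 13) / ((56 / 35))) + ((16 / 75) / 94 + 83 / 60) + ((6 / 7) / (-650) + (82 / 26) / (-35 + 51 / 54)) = 10079989 / 2016770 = 5.00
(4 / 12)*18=6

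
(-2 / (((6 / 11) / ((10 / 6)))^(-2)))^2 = 419904 / 9150625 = 0.05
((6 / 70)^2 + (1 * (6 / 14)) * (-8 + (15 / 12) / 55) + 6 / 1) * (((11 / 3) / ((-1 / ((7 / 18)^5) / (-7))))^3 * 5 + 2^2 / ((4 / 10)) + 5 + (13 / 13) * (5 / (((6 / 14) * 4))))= 6091532419587420289584781 / 130911814522128603414528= 46.53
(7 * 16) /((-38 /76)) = -224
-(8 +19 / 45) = -379 / 45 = -8.42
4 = 4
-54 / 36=-1.50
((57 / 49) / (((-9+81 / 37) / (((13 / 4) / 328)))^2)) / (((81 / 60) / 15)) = 109896475 / 4017224429568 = 0.00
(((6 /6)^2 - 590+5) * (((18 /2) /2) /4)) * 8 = -5256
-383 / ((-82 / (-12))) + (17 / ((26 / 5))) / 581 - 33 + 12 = -47716369 / 619346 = -77.04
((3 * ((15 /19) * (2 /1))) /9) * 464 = 4640 /19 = 244.21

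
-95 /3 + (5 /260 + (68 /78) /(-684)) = -844261 /26676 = -31.65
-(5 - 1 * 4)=-1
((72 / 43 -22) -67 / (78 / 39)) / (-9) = 1543 / 258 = 5.98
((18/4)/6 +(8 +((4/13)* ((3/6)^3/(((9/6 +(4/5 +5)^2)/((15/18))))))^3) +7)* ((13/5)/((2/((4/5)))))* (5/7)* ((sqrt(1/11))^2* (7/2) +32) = 3202629811918270193/8469815699425080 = 378.12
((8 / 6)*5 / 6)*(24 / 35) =16 / 21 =0.76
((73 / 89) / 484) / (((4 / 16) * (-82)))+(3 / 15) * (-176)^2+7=27384511273 / 4415290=6202.20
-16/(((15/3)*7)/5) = -16/7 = -2.29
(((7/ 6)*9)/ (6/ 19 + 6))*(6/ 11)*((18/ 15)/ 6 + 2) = 399/ 200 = 2.00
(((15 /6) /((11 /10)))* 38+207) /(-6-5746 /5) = -0.25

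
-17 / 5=-3.40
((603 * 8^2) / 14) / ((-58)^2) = 4824 / 5887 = 0.82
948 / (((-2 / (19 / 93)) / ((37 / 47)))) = -111074 / 1457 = -76.23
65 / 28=2.32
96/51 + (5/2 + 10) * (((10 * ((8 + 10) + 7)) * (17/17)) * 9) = 478157/17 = 28126.88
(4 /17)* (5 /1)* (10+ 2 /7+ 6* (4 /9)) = 320 /21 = 15.24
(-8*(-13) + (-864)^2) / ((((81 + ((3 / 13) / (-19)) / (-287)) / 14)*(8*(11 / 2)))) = 2932.77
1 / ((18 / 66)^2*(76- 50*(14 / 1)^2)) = -11 / 7956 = -0.00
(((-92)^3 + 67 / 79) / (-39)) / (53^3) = 61516285 / 458690037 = 0.13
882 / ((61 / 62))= 54684 / 61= 896.46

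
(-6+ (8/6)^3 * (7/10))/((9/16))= -9376/1215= -7.72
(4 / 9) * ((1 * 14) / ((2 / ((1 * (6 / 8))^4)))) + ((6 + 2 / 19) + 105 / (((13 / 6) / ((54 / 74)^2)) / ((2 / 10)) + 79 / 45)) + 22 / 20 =38027710967 / 2938579520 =12.94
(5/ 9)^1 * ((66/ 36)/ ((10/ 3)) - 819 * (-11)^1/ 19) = 180389/ 684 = 263.73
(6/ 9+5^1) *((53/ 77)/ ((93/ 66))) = 1802/ 651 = 2.77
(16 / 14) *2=16 / 7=2.29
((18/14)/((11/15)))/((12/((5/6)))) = 75/616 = 0.12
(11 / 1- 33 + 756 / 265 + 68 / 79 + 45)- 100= -73.29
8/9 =0.89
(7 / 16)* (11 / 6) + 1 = 1.80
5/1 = 5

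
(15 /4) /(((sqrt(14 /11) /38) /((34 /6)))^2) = 5738095 /42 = 136621.31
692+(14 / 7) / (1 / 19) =730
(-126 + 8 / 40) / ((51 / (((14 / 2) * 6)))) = -518 / 5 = -103.60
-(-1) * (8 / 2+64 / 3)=76 / 3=25.33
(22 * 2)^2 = 1936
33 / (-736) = -33 / 736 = -0.04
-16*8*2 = -256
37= 37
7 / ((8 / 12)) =21 / 2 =10.50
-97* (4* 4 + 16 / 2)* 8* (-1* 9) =167616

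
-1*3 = -3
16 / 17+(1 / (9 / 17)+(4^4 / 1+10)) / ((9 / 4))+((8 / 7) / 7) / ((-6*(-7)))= 56680528 / 472311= 120.01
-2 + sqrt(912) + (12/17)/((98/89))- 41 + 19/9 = -301738/7497 + 4*sqrt(57) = -10.05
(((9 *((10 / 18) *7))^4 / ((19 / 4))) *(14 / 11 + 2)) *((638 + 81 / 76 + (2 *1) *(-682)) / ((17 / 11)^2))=-32740066012500 / 104329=-313815583.51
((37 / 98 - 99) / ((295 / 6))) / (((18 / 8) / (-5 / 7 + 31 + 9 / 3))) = -1801556 / 60711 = -29.67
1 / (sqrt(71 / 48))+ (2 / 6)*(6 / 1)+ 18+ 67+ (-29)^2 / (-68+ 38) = 59.79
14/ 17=0.82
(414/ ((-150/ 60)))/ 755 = -828/ 3775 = -0.22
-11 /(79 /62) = -682 /79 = -8.63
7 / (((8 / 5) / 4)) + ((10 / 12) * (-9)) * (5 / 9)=40 / 3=13.33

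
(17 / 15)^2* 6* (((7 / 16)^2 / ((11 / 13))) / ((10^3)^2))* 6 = 0.00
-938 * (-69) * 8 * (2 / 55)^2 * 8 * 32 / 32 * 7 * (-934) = -108327023616 / 3025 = -35810586.32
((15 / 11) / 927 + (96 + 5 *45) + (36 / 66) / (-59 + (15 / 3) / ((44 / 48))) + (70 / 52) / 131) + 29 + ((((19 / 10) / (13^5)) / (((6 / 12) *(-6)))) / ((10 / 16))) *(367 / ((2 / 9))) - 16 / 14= 11889579953432742413 / 34081802929724550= 348.85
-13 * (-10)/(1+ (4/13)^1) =1690/17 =99.41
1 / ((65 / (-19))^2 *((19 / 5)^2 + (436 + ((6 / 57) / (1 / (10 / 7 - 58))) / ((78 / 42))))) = 6859 / 35901671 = 0.00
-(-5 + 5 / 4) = 15 / 4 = 3.75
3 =3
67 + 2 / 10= 67.20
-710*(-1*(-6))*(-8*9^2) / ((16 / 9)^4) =565984665 / 2048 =276359.70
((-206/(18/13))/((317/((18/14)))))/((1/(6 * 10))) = -80340/2219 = -36.21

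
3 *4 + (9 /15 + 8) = 20.60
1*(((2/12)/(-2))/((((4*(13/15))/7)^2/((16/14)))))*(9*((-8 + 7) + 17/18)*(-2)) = -525/1352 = -0.39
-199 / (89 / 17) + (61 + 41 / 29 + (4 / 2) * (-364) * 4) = -7452889 / 2581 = -2887.60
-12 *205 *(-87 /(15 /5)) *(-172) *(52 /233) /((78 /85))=-695327200 /233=-2984236.91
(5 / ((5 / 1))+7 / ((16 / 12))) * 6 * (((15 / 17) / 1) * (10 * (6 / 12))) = 5625 / 34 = 165.44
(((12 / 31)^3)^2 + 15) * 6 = 90.02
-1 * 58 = -58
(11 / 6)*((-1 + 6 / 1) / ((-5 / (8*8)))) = -117.33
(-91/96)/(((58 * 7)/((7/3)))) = -91/16704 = -0.01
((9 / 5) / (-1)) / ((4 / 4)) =-9 / 5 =-1.80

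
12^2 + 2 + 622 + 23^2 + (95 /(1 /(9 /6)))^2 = 86413 /4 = 21603.25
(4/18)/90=0.00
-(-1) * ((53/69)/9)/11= 53/6831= 0.01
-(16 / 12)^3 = -64 / 27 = -2.37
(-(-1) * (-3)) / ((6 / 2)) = -1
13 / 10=1.30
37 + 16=53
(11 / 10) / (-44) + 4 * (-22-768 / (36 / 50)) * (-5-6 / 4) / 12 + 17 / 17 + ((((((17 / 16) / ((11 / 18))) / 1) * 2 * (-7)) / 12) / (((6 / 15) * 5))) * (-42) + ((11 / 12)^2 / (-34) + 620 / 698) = 2403.21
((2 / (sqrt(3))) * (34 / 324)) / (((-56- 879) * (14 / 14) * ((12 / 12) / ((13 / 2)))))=-13 * sqrt(3) / 26730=-0.00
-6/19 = -0.32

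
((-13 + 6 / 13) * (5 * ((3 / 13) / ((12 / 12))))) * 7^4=-34736.36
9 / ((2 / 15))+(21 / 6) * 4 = 81.50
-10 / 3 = -3.33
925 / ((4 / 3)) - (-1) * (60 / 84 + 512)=33781 / 28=1206.46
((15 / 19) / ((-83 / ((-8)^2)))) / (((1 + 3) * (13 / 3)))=-720 / 20501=-0.04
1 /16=0.06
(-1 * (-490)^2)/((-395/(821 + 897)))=82498360/79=1044283.04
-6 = -6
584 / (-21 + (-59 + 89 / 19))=-11096 / 1431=-7.75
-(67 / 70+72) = -72.96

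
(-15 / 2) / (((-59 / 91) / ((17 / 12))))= 7735 / 472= 16.39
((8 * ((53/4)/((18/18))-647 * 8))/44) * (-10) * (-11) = -103255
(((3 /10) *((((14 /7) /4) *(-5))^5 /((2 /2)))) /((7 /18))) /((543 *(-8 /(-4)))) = -5625 /81088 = -0.07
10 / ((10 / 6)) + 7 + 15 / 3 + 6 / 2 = 21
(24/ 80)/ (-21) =-1/ 70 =-0.01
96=96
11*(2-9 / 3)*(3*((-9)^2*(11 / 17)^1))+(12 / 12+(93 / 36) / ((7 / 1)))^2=-207242743 / 119952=-1727.71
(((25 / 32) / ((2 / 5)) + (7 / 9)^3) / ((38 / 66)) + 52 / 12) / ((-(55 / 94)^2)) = -1115233531 / 44692560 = -24.95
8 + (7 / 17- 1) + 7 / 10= 1379 / 170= 8.11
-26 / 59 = -0.44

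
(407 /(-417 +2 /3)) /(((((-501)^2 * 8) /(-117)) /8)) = 0.00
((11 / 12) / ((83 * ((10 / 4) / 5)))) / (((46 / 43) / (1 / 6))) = 473 / 137448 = 0.00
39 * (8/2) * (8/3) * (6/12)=208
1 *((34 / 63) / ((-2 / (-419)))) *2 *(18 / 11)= 28492 / 77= 370.03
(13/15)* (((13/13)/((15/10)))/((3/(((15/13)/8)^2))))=0.00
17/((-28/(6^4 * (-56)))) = 44064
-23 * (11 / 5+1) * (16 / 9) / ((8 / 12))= -196.27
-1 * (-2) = 2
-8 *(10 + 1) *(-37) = 3256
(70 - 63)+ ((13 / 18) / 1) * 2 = 76 / 9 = 8.44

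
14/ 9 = 1.56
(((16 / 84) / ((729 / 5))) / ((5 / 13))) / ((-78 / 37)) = -74 / 45927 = -0.00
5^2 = 25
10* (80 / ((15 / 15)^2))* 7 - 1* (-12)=5612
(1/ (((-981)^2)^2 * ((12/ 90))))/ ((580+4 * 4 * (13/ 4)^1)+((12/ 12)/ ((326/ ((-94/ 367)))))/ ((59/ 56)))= 17647195/ 1377231719705990538624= 0.00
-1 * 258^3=-17173512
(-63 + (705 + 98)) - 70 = 670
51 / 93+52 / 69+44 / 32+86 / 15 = 239863 / 28520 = 8.41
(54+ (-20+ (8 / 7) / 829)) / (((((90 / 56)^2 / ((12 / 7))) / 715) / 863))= 103892607104 / 7461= 13924756.35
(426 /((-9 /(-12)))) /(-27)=-568 /27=-21.04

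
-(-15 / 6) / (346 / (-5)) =-25 / 692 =-0.04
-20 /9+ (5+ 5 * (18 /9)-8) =43 /9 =4.78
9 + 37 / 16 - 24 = -203 / 16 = -12.69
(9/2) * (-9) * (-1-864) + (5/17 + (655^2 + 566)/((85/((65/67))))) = 90974071/2278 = 39935.94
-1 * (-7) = 7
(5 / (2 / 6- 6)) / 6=-5 / 34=-0.15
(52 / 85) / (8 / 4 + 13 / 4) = 208 / 1785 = 0.12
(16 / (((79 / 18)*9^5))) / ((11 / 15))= 160 / 1900503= 0.00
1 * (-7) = -7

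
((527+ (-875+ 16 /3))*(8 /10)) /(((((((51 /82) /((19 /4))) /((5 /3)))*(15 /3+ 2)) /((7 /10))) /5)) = -800812 /459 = -1744.69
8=8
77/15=5.13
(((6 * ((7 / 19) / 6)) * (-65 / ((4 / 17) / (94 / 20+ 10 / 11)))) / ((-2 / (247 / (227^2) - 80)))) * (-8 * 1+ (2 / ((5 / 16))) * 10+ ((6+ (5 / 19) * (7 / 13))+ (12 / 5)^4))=-4453542702547317043 / 2046216590000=-2176476.69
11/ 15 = 0.73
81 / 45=9 / 5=1.80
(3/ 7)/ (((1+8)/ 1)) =1/ 21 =0.05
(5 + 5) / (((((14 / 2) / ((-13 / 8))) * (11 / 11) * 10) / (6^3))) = -351 / 7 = -50.14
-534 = -534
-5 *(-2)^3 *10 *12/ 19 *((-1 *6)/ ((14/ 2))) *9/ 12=-162.41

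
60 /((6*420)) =0.02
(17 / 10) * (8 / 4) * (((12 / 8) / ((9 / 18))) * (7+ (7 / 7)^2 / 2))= 153 / 2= 76.50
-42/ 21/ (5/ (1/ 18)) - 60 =-2701/ 45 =-60.02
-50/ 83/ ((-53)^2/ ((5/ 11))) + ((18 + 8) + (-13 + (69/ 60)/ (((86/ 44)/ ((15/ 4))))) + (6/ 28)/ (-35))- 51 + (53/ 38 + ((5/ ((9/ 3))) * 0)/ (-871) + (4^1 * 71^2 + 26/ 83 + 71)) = 82960534015853897/ 4106772494440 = 20200.91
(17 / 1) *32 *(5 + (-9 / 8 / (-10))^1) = 13906 / 5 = 2781.20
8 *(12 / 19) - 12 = -132 / 19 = -6.95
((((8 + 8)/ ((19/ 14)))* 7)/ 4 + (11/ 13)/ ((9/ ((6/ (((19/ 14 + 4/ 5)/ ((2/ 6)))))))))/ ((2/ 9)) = 3477362/ 37297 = 93.23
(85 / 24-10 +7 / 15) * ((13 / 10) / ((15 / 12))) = -9347 / 1500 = -6.23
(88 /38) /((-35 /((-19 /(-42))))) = -22 /735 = -0.03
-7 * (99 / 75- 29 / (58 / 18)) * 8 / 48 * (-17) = -3808 / 25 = -152.32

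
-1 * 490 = -490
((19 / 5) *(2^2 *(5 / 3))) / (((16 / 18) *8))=57 / 16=3.56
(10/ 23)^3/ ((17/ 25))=25000/ 206839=0.12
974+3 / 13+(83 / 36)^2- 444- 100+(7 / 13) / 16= 1834663 / 4212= 435.58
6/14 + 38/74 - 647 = -167329/259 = -646.06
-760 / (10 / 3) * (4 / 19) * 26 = -1248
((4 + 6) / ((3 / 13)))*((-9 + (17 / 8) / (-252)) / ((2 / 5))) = -5902325 / 6048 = -975.91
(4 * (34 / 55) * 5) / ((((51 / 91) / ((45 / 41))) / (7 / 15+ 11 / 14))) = 13676 / 451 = 30.32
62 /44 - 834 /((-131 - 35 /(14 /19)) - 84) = 17657 /3850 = 4.59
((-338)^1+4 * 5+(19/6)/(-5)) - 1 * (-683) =10931/30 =364.37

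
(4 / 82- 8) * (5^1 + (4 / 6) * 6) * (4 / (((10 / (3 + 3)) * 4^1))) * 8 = -70416 / 205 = -343.49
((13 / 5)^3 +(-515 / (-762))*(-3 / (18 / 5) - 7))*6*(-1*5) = -7019059 / 19050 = -368.45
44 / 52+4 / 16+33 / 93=2339 / 1612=1.45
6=6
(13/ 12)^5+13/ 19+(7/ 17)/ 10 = 891144883/ 401863680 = 2.22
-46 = -46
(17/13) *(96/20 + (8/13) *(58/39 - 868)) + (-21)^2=-8239909/32955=-250.04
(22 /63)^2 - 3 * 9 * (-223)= 23897833 /3969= 6021.12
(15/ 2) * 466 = 3495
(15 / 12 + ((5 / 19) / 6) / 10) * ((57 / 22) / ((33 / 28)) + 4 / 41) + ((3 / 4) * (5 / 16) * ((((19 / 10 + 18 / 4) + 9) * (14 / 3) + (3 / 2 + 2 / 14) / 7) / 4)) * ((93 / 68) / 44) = 528245857009 / 175422922752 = 3.01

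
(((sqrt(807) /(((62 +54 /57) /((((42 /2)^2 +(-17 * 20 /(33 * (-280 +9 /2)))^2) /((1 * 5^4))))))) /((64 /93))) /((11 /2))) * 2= 347687746963 * sqrt(807) /58699815240000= 0.17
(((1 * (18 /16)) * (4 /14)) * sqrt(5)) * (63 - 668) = -5445 * sqrt(5) /28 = -434.84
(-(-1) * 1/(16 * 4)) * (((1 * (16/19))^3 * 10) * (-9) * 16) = -92160/6859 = -13.44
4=4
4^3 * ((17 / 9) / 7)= 1088 / 63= 17.27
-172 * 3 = -516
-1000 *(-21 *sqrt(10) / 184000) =21 *sqrt(10) / 184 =0.36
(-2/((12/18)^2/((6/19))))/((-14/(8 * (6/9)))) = 72/133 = 0.54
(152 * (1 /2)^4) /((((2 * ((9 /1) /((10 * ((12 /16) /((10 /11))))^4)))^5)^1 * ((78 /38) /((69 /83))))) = 329838455584766026869421676247 /75927874967699456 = 4344102290826.43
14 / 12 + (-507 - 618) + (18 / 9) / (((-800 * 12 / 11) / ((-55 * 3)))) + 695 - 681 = -1109.46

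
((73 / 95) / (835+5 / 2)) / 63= 146 / 10024875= 0.00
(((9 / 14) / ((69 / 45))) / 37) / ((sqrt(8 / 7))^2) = 135 / 13616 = 0.01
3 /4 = 0.75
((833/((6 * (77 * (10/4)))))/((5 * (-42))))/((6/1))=-17/29700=-0.00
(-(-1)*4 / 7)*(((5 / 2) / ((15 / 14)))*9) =12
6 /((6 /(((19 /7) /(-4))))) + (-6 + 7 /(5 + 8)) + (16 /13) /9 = -19667 /3276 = -6.00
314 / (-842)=-157 / 421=-0.37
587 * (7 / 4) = 4109 / 4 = 1027.25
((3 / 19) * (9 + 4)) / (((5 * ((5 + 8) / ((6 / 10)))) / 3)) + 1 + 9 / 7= 2.34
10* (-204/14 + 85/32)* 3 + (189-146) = -35219/112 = -314.46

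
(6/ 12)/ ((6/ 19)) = 19/ 12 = 1.58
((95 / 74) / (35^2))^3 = 6859 / 5959274797000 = 0.00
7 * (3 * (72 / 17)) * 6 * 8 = 72576 / 17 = 4269.18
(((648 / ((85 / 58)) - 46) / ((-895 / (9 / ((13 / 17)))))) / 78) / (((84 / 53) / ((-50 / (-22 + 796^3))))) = 892361 / 213602806995396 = 0.00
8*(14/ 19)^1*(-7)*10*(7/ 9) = -54880/ 171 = -320.94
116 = 116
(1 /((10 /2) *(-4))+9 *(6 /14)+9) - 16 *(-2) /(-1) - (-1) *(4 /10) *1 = -2631 /140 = -18.79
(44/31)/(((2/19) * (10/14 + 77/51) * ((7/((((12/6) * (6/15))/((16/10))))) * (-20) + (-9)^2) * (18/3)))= -24871/4898186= -0.01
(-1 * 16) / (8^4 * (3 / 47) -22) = -376 / 5627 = -0.07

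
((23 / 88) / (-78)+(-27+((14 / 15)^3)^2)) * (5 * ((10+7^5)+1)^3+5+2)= -626537537995353.67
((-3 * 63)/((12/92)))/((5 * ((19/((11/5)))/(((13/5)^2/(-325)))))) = 207207/296875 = 0.70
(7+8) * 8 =120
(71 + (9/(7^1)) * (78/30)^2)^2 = 194490916/30625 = 6350.72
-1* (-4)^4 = -256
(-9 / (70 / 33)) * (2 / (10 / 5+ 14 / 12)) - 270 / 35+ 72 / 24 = -4917 / 665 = -7.39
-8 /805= -0.01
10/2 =5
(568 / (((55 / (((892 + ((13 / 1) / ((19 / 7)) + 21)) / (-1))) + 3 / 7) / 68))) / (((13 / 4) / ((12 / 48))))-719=252592443 / 34411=7340.46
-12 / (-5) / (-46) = -6 / 115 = -0.05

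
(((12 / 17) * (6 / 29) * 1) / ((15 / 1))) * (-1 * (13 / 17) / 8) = -0.00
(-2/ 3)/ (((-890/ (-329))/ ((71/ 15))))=-23359/ 20025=-1.17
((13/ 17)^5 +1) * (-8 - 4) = -21493800/ 1419857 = -15.14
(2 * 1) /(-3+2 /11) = -22 /31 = -0.71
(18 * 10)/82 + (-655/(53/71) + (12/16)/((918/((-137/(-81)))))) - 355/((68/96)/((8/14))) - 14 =-1772962791829/1508079384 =-1175.64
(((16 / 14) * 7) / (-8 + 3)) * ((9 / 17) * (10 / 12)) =-12 / 17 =-0.71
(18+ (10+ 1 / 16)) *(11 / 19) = 4939 / 304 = 16.25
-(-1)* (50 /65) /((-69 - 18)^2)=10 /98397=0.00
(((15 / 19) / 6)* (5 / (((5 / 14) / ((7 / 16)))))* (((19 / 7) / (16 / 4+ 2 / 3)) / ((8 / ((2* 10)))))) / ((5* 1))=15 / 64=0.23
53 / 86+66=66.62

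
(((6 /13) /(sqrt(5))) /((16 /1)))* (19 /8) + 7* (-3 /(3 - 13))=57* sqrt(5) /4160 + 21 /10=2.13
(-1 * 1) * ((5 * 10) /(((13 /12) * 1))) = -600 /13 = -46.15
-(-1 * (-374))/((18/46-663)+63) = 8602/13791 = 0.62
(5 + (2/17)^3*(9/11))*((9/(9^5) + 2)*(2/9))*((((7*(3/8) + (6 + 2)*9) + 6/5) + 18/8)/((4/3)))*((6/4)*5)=111890979677/114610464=976.27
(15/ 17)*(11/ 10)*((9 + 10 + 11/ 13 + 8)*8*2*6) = 573408/ 221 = 2594.61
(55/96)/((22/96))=5/2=2.50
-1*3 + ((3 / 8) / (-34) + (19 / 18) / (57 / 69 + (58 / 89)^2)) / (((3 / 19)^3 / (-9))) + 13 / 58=-92550428013637 / 48531054096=-1907.04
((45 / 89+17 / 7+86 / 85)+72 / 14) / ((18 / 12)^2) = 1925192 / 476595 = 4.04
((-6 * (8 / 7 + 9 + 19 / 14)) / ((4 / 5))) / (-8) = 345 / 32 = 10.78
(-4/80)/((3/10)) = -1/6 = -0.17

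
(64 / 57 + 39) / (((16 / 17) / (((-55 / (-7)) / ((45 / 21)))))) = 427669 / 2736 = 156.31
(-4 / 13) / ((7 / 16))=-64 / 91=-0.70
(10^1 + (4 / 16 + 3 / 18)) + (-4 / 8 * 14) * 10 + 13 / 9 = -2093 / 36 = -58.14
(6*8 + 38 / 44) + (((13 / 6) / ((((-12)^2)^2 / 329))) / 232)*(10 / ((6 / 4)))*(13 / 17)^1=197815166855 / 4048247808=48.86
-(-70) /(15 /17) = 238 /3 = 79.33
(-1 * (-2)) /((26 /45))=45 /13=3.46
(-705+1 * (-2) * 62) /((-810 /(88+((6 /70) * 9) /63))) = 17875727 /198450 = 90.08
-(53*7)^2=-137641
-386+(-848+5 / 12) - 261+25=-17635 / 12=-1469.58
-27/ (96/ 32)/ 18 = -1/ 2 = -0.50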